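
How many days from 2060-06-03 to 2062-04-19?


From 2060-06-03 to 2062-04-19
2060-06-03: days before June = 31 + 29 + 31 + 30 + 31 = 152 (2060 is a leap year); day of year = 152 + 3 = 155
2062-04-19: days before April = 31 + 28 + 31 = 90 (2062 is not a leap year); day of year = 90 + 19 = 109
Rest of 2060: 366 - 155 = 211
Full years 2061 (365): 365
Total = 211 + 365 + 109 = 685

685 days


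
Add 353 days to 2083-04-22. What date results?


Start: 2083-04-22, add 353 days
April 2083 has 30 days: 30 - 22 = 8 days to April 30 -> 345 left
May 2083 has 31 days -> 314 left
June 2083 has 30 days -> 284 left
July 2083 has 31 days -> 253 left
August 2083 has 31 days -> 222 left
September 2083 has 30 days -> 192 left
October 2083 has 31 days -> 161 left
November 2083 has 30 days -> 131 left
December 2083 has 31 days -> 100 left
January 2084 has 31 days -> 69 left
February 2084 has 29 days -> 40 left
March 2084 has 31 days -> 9 left
April 2084: 9 <= 30 -> lands on April 9

Result: 2084-04-09


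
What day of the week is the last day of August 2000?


August 2000 has 31 days
Anchor: Jan 1, 2000. With p = 2000 - 1 = 1999: (p + p//4 - p//100 + p//400) mod 7 = (1999 + 499 - 19 + 4) mod 7 = 2483 mod 7 = 5 -> Saturday (Mon=0 ... Sun=6)
Days before August (Jan-Jul): 213; August 1 index = (5 + 213) mod 7 = 1 -> Tuesday
Last day offset: 31 - 1 = 30 days
Weekday index = (1 + 30) mod 7 = 3

Thursday, August 31


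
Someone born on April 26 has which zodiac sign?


Date: April 26
Conventional tropical zodiac dates: Taurus from April 20 onward; Gemini starts May 21
April 26 falls within the Taurus range

Taurus


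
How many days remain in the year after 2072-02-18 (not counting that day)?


Day of year: 49 of 366
Remaining = 366 - 49

317 days


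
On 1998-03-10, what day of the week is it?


Date: March 10, 1998
Anchor: Jan 1, 1998. With p = 1998 - 1 = 1997: (p + p//4 - p//100 + p//400) mod 7 = (1997 + 499 - 19 + 4) mod 7 = 2481 mod 7 = 3 -> Thursday (Mon=0 ... Sun=6)
Days before March (Jan-Feb): 59; offset = 59 + 10 - 1 = 68
Weekday index = (3 + 68) mod 7 = 1

Day of the week: Tuesday


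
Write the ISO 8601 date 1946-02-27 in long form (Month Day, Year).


ISO 1946-02-27 parses as year=1946, month=02, day=27
Month 2 -> February

February 27, 1946


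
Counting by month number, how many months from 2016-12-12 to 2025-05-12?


From December 2016 to May 2025
9 years * 12 = 108 months, minus 7 months = 101

101 months


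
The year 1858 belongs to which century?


Century = (year - 1) // 100 + 1
= (1858 - 1) // 100 + 1
= 1857 // 100 + 1
= 18 + 1

19th century


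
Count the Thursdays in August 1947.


August 1947 has 31 days
Anchor: Jan 1, 1947. With p = 1947 - 1 = 1946: (p + p//4 - p//100 + p//400) mod 7 = (1946 + 486 - 19 + 4) mod 7 = 2417 mod 7 = 2 -> Wednesday (Mon=0 ... Sun=6)
Days before August (Jan-Jul): 212; August 1 index = (2 + 212) mod 7 = 4 -> Friday
First Thursday is August 7
Thursdays: 7, 14, 21, 28

4 Thursdays


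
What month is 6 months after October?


October is month 10
10 + 6 = 16; wrap: 16 - 12 = 4

April


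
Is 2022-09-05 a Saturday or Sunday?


Anchor: Jan 1, 2022. With p = 2022 - 1 = 2021: (p + p//4 - p//100 + p//400) mod 7 = (2021 + 505 - 20 + 5) mod 7 = 2511 mod 7 = 5 -> Saturday (Mon=0 ... Sun=6)
Day of year: 248; offset = 247
Weekday index = (5 + 247) mod 7 = 0 -> Monday
Weekend days: Saturday, Sunday

No


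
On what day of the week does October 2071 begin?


Target: October 1, 2071
Anchor: Jan 1, 2071. With p = 2071 - 1 = 2070: (p + p//4 - p//100 + p//400) mod 7 = (2070 + 517 - 20 + 5) mod 7 = 2572 mod 7 = 3 -> Thursday (Mon=0 ... Sun=6)
Days before October (Jan-Sep): 273 days
Weekday index = (3 + 273) mod 7 = 3

Thursday


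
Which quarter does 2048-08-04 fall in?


Month: August (month 8)
Q1: Jan-Mar, Q2: Apr-Jun, Q3: Jul-Sep, Q4: Oct-Dec

Q3


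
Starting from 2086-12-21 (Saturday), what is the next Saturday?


Current: Saturday
Target: Saturday
Days ahead: 7

Next Saturday: 2086-12-28


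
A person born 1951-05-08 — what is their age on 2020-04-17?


Birth: 1951-05-08
Reference: 2020-04-17
Year difference: 2020 - 1951 = 69
Birthday not yet reached in 2020, subtract 1

68 years old


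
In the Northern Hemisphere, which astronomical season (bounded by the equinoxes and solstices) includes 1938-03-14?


Date: March 14
Astronomical Winter (approx.; exact equinox/solstice day varies by year): December 21 to March 19
March 14 falls within the Winter window

Winter


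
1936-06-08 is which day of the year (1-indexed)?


Date: June 8, 1936
Days in months 1 through 5: 152
Plus 8 days in June

Day of year: 160


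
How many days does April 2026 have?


April 2026

30 days


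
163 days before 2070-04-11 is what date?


Start: 2070-04-11, subtract 163 days
Back 11 days from April 11 reaches March 31, 2070 -> 152 left
March 2070 has 31 days -> back to February 28, 2070 -> 121 left
February 2070 has 28 days -> back to January 31, 2070 -> 93 left
January 2070 has 31 days -> back to December 31, 2069 -> 62 left
December 2069 has 31 days -> back to November 30, 2069 -> 31 left
November 2069 has 30 days -> back to October 31, 2069 -> 1 left
October 2069: 31 - 1 = 30 -> lands on October 30

Result: 2069-10-30


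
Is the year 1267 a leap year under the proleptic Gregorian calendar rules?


Gregorian leap year rule: divisible by 4, but not by 100, unless also by 400.
1267 is not divisible by 4 -> not a leap year

No


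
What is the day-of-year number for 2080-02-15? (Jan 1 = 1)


Date: February 15, 2080
Days in months 1 through 1: 31
Plus 15 days in February

Day of year: 46


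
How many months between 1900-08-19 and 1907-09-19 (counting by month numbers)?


From August 1900 to September 1907
7 years * 12 = 84 months, plus 1 month = 85

85 months


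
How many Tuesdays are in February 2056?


February 2056 has 29 days
Anchor: Jan 1, 2056. With p = 2056 - 1 = 2055: (p + p//4 - p//100 + p//400) mod 7 = (2055 + 513 - 20 + 5) mod 7 = 2553 mod 7 = 5 -> Saturday (Mon=0 ... Sun=6)
Days before February (Jan): 31; February 1 index = (5 + 31) mod 7 = 1 -> Tuesday
First Tuesday is February 1
Tuesdays: 1, 8, 15, 22, 29

5 Tuesdays


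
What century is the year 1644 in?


Century = (year - 1) // 100 + 1
= (1644 - 1) // 100 + 1
= 1643 // 100 + 1
= 16 + 1

17th century


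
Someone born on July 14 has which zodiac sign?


Date: July 14
Conventional tropical zodiac dates: Cancer from June 21 onward; Leo starts July 23
July 14 falls within the Cancer range

Cancer


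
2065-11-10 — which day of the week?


Date: November 10, 2065
Anchor: Jan 1, 2065. With p = 2065 - 1 = 2064: (p + p//4 - p//100 + p//400) mod 7 = (2064 + 516 - 20 + 5) mod 7 = 2565 mod 7 = 3 -> Thursday (Mon=0 ... Sun=6)
Days before November (Jan-Oct): 304; offset = 304 + 10 - 1 = 313
Weekday index = (3 + 313) mod 7 = 1

Day of the week: Tuesday


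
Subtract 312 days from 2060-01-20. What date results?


Start: 2060-01-20, subtract 312 days
Back 20 days from January 20 reaches December 31, 2059 -> 292 left
December 2059 has 31 days -> back to November 30, 2059 -> 261 left
November 2059 has 30 days -> back to October 31, 2059 -> 231 left
October 2059 has 31 days -> back to September 30, 2059 -> 200 left
September 2059 has 30 days -> back to August 31, 2059 -> 170 left
August 2059 has 31 days -> back to July 31, 2059 -> 139 left
July 2059 has 31 days -> back to June 30, 2059 -> 108 left
June 2059 has 30 days -> back to May 31, 2059 -> 78 left
May 2059 has 31 days -> back to April 30, 2059 -> 47 left
April 2059 has 30 days -> back to March 31, 2059 -> 17 left
March 2059: 31 - 17 = 14 -> lands on March 14

Result: 2059-03-14


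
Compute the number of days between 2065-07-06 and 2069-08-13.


From 2065-07-06 to 2069-08-13
2065-07-06: days before July = 31 + 28 + 31 + 30 + 31 + 30 = 181 (2065 is not a leap year); day of year = 181 + 6 = 187
2069-08-13: days before August = 31 + 28 + 31 + 30 + 31 + 30 + 31 = 212 (2069 is not a leap year); day of year = 212 + 13 = 225
Rest of 2065: 365 - 187 = 178
Full years 2066 (365), 2067 (365), 2068 (366): 1096
Total = 178 + 1096 + 225 = 1499

1499 days


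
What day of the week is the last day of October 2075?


October 2075 has 31 days
Anchor: Jan 1, 2075. With p = 2075 - 1 = 2074: (p + p//4 - p//100 + p//400) mod 7 = (2074 + 518 - 20 + 5) mod 7 = 2577 mod 7 = 1 -> Tuesday (Mon=0 ... Sun=6)
Days before October (Jan-Sep): 273; October 1 index = (1 + 273) mod 7 = 1 -> Tuesday
Last day offset: 31 - 1 = 30 days
Weekday index = (1 + 30) mod 7 = 3

Thursday, October 31


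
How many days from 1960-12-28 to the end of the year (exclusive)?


Day of year: 363 of 366
Remaining = 366 - 363

3 days


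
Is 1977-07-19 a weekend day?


Anchor: Jan 1, 1977. With p = 1977 - 1 = 1976: (p + p//4 - p//100 + p//400) mod 7 = (1976 + 494 - 19 + 4) mod 7 = 2455 mod 7 = 5 -> Saturday (Mon=0 ... Sun=6)
Day of year: 200; offset = 199
Weekday index = (5 + 199) mod 7 = 1 -> Tuesday
Weekend days: Saturday, Sunday

No


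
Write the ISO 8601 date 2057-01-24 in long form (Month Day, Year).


ISO 2057-01-24 parses as year=2057, month=01, day=24
Month 1 -> January

January 24, 2057


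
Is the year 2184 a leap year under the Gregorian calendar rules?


Gregorian leap year rule: divisible by 4, but not by 100, unless also by 400.
2184 is divisible by 4 but not 100 -> leap year

Yes


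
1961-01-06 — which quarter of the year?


Month: January (month 1)
Q1: Jan-Mar, Q2: Apr-Jun, Q3: Jul-Sep, Q4: Oct-Dec

Q1


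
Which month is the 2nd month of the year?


Month 2 of 12

February


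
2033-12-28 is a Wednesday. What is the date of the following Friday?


Current: Wednesday
Target: Friday
Days ahead: 2

Next Friday: 2033-12-30


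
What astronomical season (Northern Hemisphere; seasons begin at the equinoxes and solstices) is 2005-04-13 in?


Date: April 13
Astronomical Spring (approx.; exact equinox/solstice day varies by year): March 20 to June 20
April 13 falls within the Spring window

Spring


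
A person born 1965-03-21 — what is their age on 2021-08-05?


Birth: 1965-03-21
Reference: 2021-08-05
Year difference: 2021 - 1965 = 56

56 years old


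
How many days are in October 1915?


October 1915

31 days


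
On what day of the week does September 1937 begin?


Target: September 1, 1937
Anchor: Jan 1, 1937. With p = 1937 - 1 = 1936: (p + p//4 - p//100 + p//400) mod 7 = (1936 + 484 - 19 + 4) mod 7 = 2405 mod 7 = 4 -> Friday (Mon=0 ... Sun=6)
Days before September (Jan-Aug): 243 days
Weekday index = (4 + 243) mod 7 = 2

Wednesday


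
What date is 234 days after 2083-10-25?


Start: 2083-10-25, add 234 days
October 2083 has 31 days: 31 - 25 = 6 days to October 31 -> 228 left
November 2083 has 30 days -> 198 left
December 2083 has 31 days -> 167 left
January 2084 has 31 days -> 136 left
February 2084 has 29 days -> 107 left
March 2084 has 31 days -> 76 left
April 2084 has 30 days -> 46 left
May 2084 has 31 days -> 15 left
June 2084: 15 <= 30 -> lands on June 15

Result: 2084-06-15


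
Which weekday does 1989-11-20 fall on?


Date: November 20, 1989
Anchor: Jan 1, 1989. With p = 1989 - 1 = 1988: (p + p//4 - p//100 + p//400) mod 7 = (1988 + 497 - 19 + 4) mod 7 = 2470 mod 7 = 6 -> Sunday (Mon=0 ... Sun=6)
Days before November (Jan-Oct): 304; offset = 304 + 20 - 1 = 323
Weekday index = (6 + 323) mod 7 = 0

Day of the week: Monday


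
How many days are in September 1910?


September 1910

30 days


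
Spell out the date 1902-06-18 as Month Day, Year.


ISO 1902-06-18 parses as year=1902, month=06, day=18
Month 6 -> June

June 18, 1902


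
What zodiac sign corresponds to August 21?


Date: August 21
Conventional tropical zodiac dates: Leo from July 23 onward; Virgo starts August 23
August 21 falls within the Leo range

Leo


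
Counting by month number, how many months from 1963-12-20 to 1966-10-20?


From December 1963 to October 1966
3 years * 12 = 36 months, minus 2 months = 34

34 months


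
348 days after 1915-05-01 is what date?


Start: 1915-05-01, add 348 days
May 1915 has 31 days: 31 - 1 = 30 days to May 31 -> 318 left
June 1915 has 30 days -> 288 left
July 1915 has 31 days -> 257 left
August 1915 has 31 days -> 226 left
September 1915 has 30 days -> 196 left
October 1915 has 31 days -> 165 left
November 1915 has 30 days -> 135 left
December 1915 has 31 days -> 104 left
January 1916 has 31 days -> 73 left
February 1916 has 29 days -> 44 left
March 1916 has 31 days -> 13 left
April 1916: 13 <= 30 -> lands on April 13

Result: 1916-04-13


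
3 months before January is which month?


January is month 1
1 - 3 = -2; wrap: -2 + 12 = 10

October


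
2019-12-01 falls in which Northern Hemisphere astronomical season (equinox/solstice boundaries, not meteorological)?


Date: December 1
Astronomical Autumn (approx.; exact equinox/solstice day varies by year): September 22 to December 20
December 1 falls within the Autumn window

Autumn


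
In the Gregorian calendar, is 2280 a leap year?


Gregorian leap year rule: divisible by 4, but not by 100, unless also by 400.
2280 is divisible by 4 but not 100 -> leap year

Yes


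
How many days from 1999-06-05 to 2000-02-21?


From 1999-06-05 to 2000-02-21
1999-06-05: days before June = 31 + 28 + 31 + 30 + 31 = 151 (1999 is not a leap year); day of year = 151 + 5 = 156
2000-02-21: days before February = 31; day of year = 31 + 21 = 52
Rest of 1999: 365 - 156 = 209
Total = 209 + 52 = 261

261 days


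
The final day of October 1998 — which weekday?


October 1998 has 31 days
Anchor: Jan 1, 1998. With p = 1998 - 1 = 1997: (p + p//4 - p//100 + p//400) mod 7 = (1997 + 499 - 19 + 4) mod 7 = 2481 mod 7 = 3 -> Thursday (Mon=0 ... Sun=6)
Days before October (Jan-Sep): 273; October 1 index = (3 + 273) mod 7 = 3 -> Thursday
Last day offset: 31 - 1 = 30 days
Weekday index = (3 + 30) mod 7 = 5

Saturday, October 31


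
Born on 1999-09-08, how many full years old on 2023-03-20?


Birth: 1999-09-08
Reference: 2023-03-20
Year difference: 2023 - 1999 = 24
Birthday not yet reached in 2023, subtract 1

23 years old


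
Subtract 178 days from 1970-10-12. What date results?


Start: 1970-10-12, subtract 178 days
Back 12 days from October 12 reaches September 30, 1970 -> 166 left
September 1970 has 30 days -> back to August 31, 1970 -> 136 left
August 1970 has 31 days -> back to July 31, 1970 -> 105 left
July 1970 has 31 days -> back to June 30, 1970 -> 74 left
June 1970 has 30 days -> back to May 31, 1970 -> 44 left
May 1970 has 31 days -> back to April 30, 1970 -> 13 left
April 1970: 30 - 13 = 17 -> lands on April 17

Result: 1970-04-17


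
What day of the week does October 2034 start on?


Target: October 1, 2034
Anchor: Jan 1, 2034. With p = 2034 - 1 = 2033: (p + p//4 - p//100 + p//400) mod 7 = (2033 + 508 - 20 + 5) mod 7 = 2526 mod 7 = 6 -> Sunday (Mon=0 ... Sun=6)
Days before October (Jan-Sep): 273 days
Weekday index = (6 + 273) mod 7 = 6

Sunday


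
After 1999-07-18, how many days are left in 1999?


Day of year: 199 of 365
Remaining = 365 - 199

166 days


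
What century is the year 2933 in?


Century = (year - 1) // 100 + 1
= (2933 - 1) // 100 + 1
= 2932 // 100 + 1
= 29 + 1

30th century


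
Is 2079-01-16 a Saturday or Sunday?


Anchor: Jan 1, 2079. With p = 2079 - 1 = 2078: (p + p//4 - p//100 + p//400) mod 7 = (2078 + 519 - 20 + 5) mod 7 = 2582 mod 7 = 6 -> Sunday (Mon=0 ... Sun=6)
Day of year: 16; offset = 15
Weekday index = (6 + 15) mod 7 = 0 -> Monday
Weekend days: Saturday, Sunday

No


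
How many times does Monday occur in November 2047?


November 2047 has 30 days
Anchor: Jan 1, 2047. With p = 2047 - 1 = 2046: (p + p//4 - p//100 + p//400) mod 7 = (2046 + 511 - 20 + 5) mod 7 = 2542 mod 7 = 1 -> Tuesday (Mon=0 ... Sun=6)
Days before November (Jan-Oct): 304; November 1 index = (1 + 304) mod 7 = 4 -> Friday
First Monday is November 4
Mondays: 4, 11, 18, 25

4 Mondays


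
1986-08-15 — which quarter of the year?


Month: August (month 8)
Q1: Jan-Mar, Q2: Apr-Jun, Q3: Jul-Sep, Q4: Oct-Dec

Q3


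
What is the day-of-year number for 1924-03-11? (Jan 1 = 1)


Date: March 11, 1924
Days in months 1 through 2: 60
Plus 11 days in March

Day of year: 71


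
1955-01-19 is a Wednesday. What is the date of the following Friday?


Current: Wednesday
Target: Friday
Days ahead: 2

Next Friday: 1955-01-21


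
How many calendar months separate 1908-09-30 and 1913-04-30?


From September 1908 to April 1913
5 years * 12 = 60 months, minus 5 months = 55

55 months


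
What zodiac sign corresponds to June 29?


Date: June 29
Conventional tropical zodiac dates: Cancer from June 21 onward; Leo starts July 23
June 29 falls within the Cancer range

Cancer


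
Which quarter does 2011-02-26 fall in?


Month: February (month 2)
Q1: Jan-Mar, Q2: Apr-Jun, Q3: Jul-Sep, Q4: Oct-Dec

Q1


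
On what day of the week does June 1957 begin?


Target: June 1, 1957
Anchor: Jan 1, 1957. With p = 1957 - 1 = 1956: (p + p//4 - p//100 + p//400) mod 7 = (1956 + 489 - 19 + 4) mod 7 = 2430 mod 7 = 1 -> Tuesday (Mon=0 ... Sun=6)
Days before June (Jan-May): 151 days
Weekday index = (1 + 151) mod 7 = 5

Saturday


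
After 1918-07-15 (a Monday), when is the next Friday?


Current: Monday
Target: Friday
Days ahead: 4

Next Friday: 1918-07-19


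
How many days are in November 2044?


November 2044

30 days


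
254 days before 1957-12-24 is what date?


Start: 1957-12-24, subtract 254 days
Back 24 days from December 24 reaches November 30, 1957 -> 230 left
November 1957 has 30 days -> back to October 31, 1957 -> 200 left
October 1957 has 31 days -> back to September 30, 1957 -> 169 left
September 1957 has 30 days -> back to August 31, 1957 -> 139 left
August 1957 has 31 days -> back to July 31, 1957 -> 108 left
July 1957 has 31 days -> back to June 30, 1957 -> 77 left
June 1957 has 30 days -> back to May 31, 1957 -> 47 left
May 1957 has 31 days -> back to April 30, 1957 -> 16 left
April 1957: 30 - 16 = 14 -> lands on April 14

Result: 1957-04-14


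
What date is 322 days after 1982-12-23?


Start: 1982-12-23, add 322 days
December 1982 has 31 days: 31 - 23 = 8 days to December 31 -> 314 left
January 1983 has 31 days -> 283 left
February 1983 has 28 days -> 255 left
March 1983 has 31 days -> 224 left
April 1983 has 30 days -> 194 left
May 1983 has 31 days -> 163 left
June 1983 has 30 days -> 133 left
July 1983 has 31 days -> 102 left
August 1983 has 31 days -> 71 left
September 1983 has 30 days -> 41 left
October 1983 has 31 days -> 10 left
November 1983: 10 <= 30 -> lands on November 10

Result: 1983-11-10


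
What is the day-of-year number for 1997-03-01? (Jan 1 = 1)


Date: March 1, 1997
Days in months 1 through 2: 59
Plus 1 days in March

Day of year: 60


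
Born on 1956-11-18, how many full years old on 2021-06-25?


Birth: 1956-11-18
Reference: 2021-06-25
Year difference: 2021 - 1956 = 65
Birthday not yet reached in 2021, subtract 1

64 years old


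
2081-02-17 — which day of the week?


Date: February 17, 2081
Anchor: Jan 1, 2081. With p = 2081 - 1 = 2080: (p + p//4 - p//100 + p//400) mod 7 = (2080 + 520 - 20 + 5) mod 7 = 2585 mod 7 = 2 -> Wednesday (Mon=0 ... Sun=6)
Days before February (Jan): 31; offset = 31 + 17 - 1 = 47
Weekday index = (2 + 47) mod 7 = 0

Day of the week: Monday


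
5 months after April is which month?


April is month 4
4 + 5 = 9

September


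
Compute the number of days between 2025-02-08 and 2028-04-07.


From 2025-02-08 to 2028-04-07
2025-02-08: days before February = 31; day of year = 31 + 8 = 39
2028-04-07: days before April = 31 + 29 + 31 = 91 (2028 is a leap year); day of year = 91 + 7 = 98
Rest of 2025: 365 - 39 = 326
Full years 2026 (365), 2027 (365): 730
Total = 326 + 730 + 98 = 1154

1154 days


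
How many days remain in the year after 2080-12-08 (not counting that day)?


Day of year: 343 of 366
Remaining = 366 - 343

23 days


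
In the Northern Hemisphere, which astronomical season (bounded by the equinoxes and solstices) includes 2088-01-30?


Date: January 30
Astronomical Winter (approx.; exact equinox/solstice day varies by year): December 21 to March 19
January 30 falls within the Winter window

Winter


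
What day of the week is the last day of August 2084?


August 2084 has 31 days
Anchor: Jan 1, 2084. With p = 2084 - 1 = 2083: (p + p//4 - p//100 + p//400) mod 7 = (2083 + 520 - 20 + 5) mod 7 = 2588 mod 7 = 5 -> Saturday (Mon=0 ... Sun=6)
Days before August (Jan-Jul): 213; August 1 index = (5 + 213) mod 7 = 1 -> Tuesday
Last day offset: 31 - 1 = 30 days
Weekday index = (1 + 30) mod 7 = 3

Thursday, August 31


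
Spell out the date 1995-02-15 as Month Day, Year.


ISO 1995-02-15 parses as year=1995, month=02, day=15
Month 2 -> February

February 15, 1995


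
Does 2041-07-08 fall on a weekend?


Anchor: Jan 1, 2041. With p = 2041 - 1 = 2040: (p + p//4 - p//100 + p//400) mod 7 = (2040 + 510 - 20 + 5) mod 7 = 2535 mod 7 = 1 -> Tuesday (Mon=0 ... Sun=6)
Day of year: 189; offset = 188
Weekday index = (1 + 188) mod 7 = 0 -> Monday
Weekend days: Saturday, Sunday

No


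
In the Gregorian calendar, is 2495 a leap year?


Gregorian leap year rule: divisible by 4, but not by 100, unless also by 400.
2495 is not divisible by 4 -> not a leap year

No


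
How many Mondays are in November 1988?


November 1988 has 30 days
Anchor: Jan 1, 1988. With p = 1988 - 1 = 1987: (p + p//4 - p//100 + p//400) mod 7 = (1987 + 496 - 19 + 4) mod 7 = 2468 mod 7 = 4 -> Friday (Mon=0 ... Sun=6)
Days before November (Jan-Oct): 305; November 1 index = (4 + 305) mod 7 = 1 -> Tuesday
First Monday is November 7
Mondays: 7, 14, 21, 28

4 Mondays


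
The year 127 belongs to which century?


Century = (year - 1) // 100 + 1
= (127 - 1) // 100 + 1
= 126 // 100 + 1
= 1 + 1

2nd century


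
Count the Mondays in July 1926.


July 1926 has 31 days
Anchor: Jan 1, 1926. With p = 1926 - 1 = 1925: (p + p//4 - p//100 + p//400) mod 7 = (1925 + 481 - 19 + 4) mod 7 = 2391 mod 7 = 4 -> Friday (Mon=0 ... Sun=6)
Days before July (Jan-Jun): 181; July 1 index = (4 + 181) mod 7 = 3 -> Thursday
First Monday is July 5
Mondays: 5, 12, 19, 26

4 Mondays


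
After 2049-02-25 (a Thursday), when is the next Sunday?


Current: Thursday
Target: Sunday
Days ahead: 3

Next Sunday: 2049-02-28


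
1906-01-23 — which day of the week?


Date: January 23, 1906
Anchor: Jan 1, 1906. With p = 1906 - 1 = 1905: (p + p//4 - p//100 + p//400) mod 7 = (1905 + 476 - 19 + 4) mod 7 = 2366 mod 7 = 0 -> Monday (Mon=0 ... Sun=6)
Days into year = 23 - 1 = 22
Weekday index = (0 + 22) mod 7 = 1

Day of the week: Tuesday


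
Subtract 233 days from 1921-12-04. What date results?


Start: 1921-12-04, subtract 233 days
Back 4 days from December 4 reaches November 30, 1921 -> 229 left
November 1921 has 30 days -> back to October 31, 1921 -> 199 left
October 1921 has 31 days -> back to September 30, 1921 -> 168 left
September 1921 has 30 days -> back to August 31, 1921 -> 138 left
August 1921 has 31 days -> back to July 31, 1921 -> 107 left
July 1921 has 31 days -> back to June 30, 1921 -> 76 left
June 1921 has 30 days -> back to May 31, 1921 -> 46 left
May 1921 has 31 days -> back to April 30, 1921 -> 15 left
April 1921: 30 - 15 = 15 -> lands on April 15

Result: 1921-04-15


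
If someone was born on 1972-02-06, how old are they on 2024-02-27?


Birth: 1972-02-06
Reference: 2024-02-27
Year difference: 2024 - 1972 = 52

52 years old


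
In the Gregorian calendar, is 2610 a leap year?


Gregorian leap year rule: divisible by 4, but not by 100, unless also by 400.
2610 is not divisible by 4 -> not a leap year

No


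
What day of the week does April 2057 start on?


Target: April 1, 2057
Anchor: Jan 1, 2057. With p = 2057 - 1 = 2056: (p + p//4 - p//100 + p//400) mod 7 = (2056 + 514 - 20 + 5) mod 7 = 2555 mod 7 = 0 -> Monday (Mon=0 ... Sun=6)
Days before April (Jan-Mar): 90 days
Weekday index = (0 + 90) mod 7 = 6

Sunday


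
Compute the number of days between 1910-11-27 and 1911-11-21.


From 1910-11-27 to 1911-11-21
1910-11-27: days before November = 31 + 28 + 31 + 30 + 31 + 30 + 31 + 31 + 30 + 31 = 304 (1910 is not a leap year); day of year = 304 + 27 = 331
1911-11-21: days before November = 31 + 28 + 31 + 30 + 31 + 30 + 31 + 31 + 30 + 31 = 304 (1911 is not a leap year); day of year = 304 + 21 = 325
Rest of 1910: 365 - 331 = 34
Total = 34 + 325 = 359

359 days


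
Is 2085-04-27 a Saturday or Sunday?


Anchor: Jan 1, 2085. With p = 2085 - 1 = 2084: (p + p//4 - p//100 + p//400) mod 7 = (2084 + 521 - 20 + 5) mod 7 = 2590 mod 7 = 0 -> Monday (Mon=0 ... Sun=6)
Day of year: 117; offset = 116
Weekday index = (0 + 116) mod 7 = 4 -> Friday
Weekend days: Saturday, Sunday

No


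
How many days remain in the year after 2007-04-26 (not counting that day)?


Day of year: 116 of 365
Remaining = 365 - 116

249 days


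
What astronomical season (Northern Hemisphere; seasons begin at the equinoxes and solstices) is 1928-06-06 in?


Date: June 6
Astronomical Spring (approx.; exact equinox/solstice day varies by year): March 20 to June 20
June 6 falls within the Spring window

Spring


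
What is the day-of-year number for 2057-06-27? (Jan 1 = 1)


Date: June 27, 2057
Days in months 1 through 5: 151
Plus 27 days in June

Day of year: 178


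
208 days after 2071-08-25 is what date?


Start: 2071-08-25, add 208 days
August 2071 has 31 days: 31 - 25 = 6 days to August 31 -> 202 left
September 2071 has 30 days -> 172 left
October 2071 has 31 days -> 141 left
November 2071 has 30 days -> 111 left
December 2071 has 31 days -> 80 left
January 2072 has 31 days -> 49 left
February 2072 has 29 days -> 20 left
March 2072: 20 <= 31 -> lands on March 20

Result: 2072-03-20


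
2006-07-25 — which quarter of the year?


Month: July (month 7)
Q1: Jan-Mar, Q2: Apr-Jun, Q3: Jul-Sep, Q4: Oct-Dec

Q3


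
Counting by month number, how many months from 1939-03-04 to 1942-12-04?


From March 1939 to December 1942
3 years * 12 = 36 months, plus 9 months = 45

45 months


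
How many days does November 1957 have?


November 1957

30 days


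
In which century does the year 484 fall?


Century = (year - 1) // 100 + 1
= (484 - 1) // 100 + 1
= 483 // 100 + 1
= 4 + 1

5th century


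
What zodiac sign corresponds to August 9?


Date: August 9
Conventional tropical zodiac dates: Leo from July 23 onward; Virgo starts August 23
August 9 falls within the Leo range

Leo


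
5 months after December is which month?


December is month 12
12 + 5 = 17; wrap: 17 - 12 = 5

May


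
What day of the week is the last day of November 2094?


November 2094 has 30 days
Anchor: Jan 1, 2094. With p = 2094 - 1 = 2093: (p + p//4 - p//100 + p//400) mod 7 = (2093 + 523 - 20 + 5) mod 7 = 2601 mod 7 = 4 -> Friday (Mon=0 ... Sun=6)
Days before November (Jan-Oct): 304; November 1 index = (4 + 304) mod 7 = 0 -> Monday
Last day offset: 30 - 1 = 29 days
Weekday index = (0 + 29) mod 7 = 1

Tuesday, November 30


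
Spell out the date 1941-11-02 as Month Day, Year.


ISO 1941-11-02 parses as year=1941, month=11, day=02
Month 11 -> November

November 2, 1941


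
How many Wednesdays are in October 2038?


October 2038 has 31 days
Anchor: Jan 1, 2038. With p = 2038 - 1 = 2037: (p + p//4 - p//100 + p//400) mod 7 = (2037 + 509 - 20 + 5) mod 7 = 2531 mod 7 = 4 -> Friday (Mon=0 ... Sun=6)
Days before October (Jan-Sep): 273; October 1 index = (4 + 273) mod 7 = 4 -> Friday
First Wednesday is October 6
Wednesdays: 6, 13, 20, 27

4 Wednesdays


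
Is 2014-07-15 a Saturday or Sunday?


Anchor: Jan 1, 2014. With p = 2014 - 1 = 2013: (p + p//4 - p//100 + p//400) mod 7 = (2013 + 503 - 20 + 5) mod 7 = 2501 mod 7 = 2 -> Wednesday (Mon=0 ... Sun=6)
Day of year: 196; offset = 195
Weekday index = (2 + 195) mod 7 = 1 -> Tuesday
Weekend days: Saturday, Sunday

No


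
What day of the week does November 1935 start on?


Target: November 1, 1935
Anchor: Jan 1, 1935. With p = 1935 - 1 = 1934: (p + p//4 - p//100 + p//400) mod 7 = (1934 + 483 - 19 + 4) mod 7 = 2402 mod 7 = 1 -> Tuesday (Mon=0 ... Sun=6)
Days before November (Jan-Oct): 304 days
Weekday index = (1 + 304) mod 7 = 4

Friday


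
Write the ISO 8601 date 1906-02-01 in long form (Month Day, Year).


ISO 1906-02-01 parses as year=1906, month=02, day=01
Month 2 -> February

February 1, 1906


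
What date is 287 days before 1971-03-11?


Start: 1971-03-11, subtract 287 days
Back 11 days from March 11 reaches February 28, 1971 -> 276 left
February 1971 has 28 days -> back to January 31, 1971 -> 248 left
January 1971 has 31 days -> back to December 31, 1970 -> 217 left
December 1970 has 31 days -> back to November 30, 1970 -> 186 left
November 1970 has 30 days -> back to October 31, 1970 -> 156 left
October 1970 has 31 days -> back to September 30, 1970 -> 125 left
September 1970 has 30 days -> back to August 31, 1970 -> 95 left
August 1970 has 31 days -> back to July 31, 1970 -> 64 left
July 1970 has 31 days -> back to June 30, 1970 -> 33 left
June 1970 has 30 days -> back to May 31, 1970 -> 3 left
May 1970: 31 - 3 = 28 -> lands on May 28

Result: 1970-05-28


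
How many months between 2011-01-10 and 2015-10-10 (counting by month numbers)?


From January 2011 to October 2015
4 years * 12 = 48 months, plus 9 months = 57

57 months


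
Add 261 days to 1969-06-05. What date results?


Start: 1969-06-05, add 261 days
June 1969 has 30 days: 30 - 5 = 25 days to June 30 -> 236 left
July 1969 has 31 days -> 205 left
August 1969 has 31 days -> 174 left
September 1969 has 30 days -> 144 left
October 1969 has 31 days -> 113 left
November 1969 has 30 days -> 83 left
December 1969 has 31 days -> 52 left
January 1970 has 31 days -> 21 left
February 1970: 21 <= 28 -> lands on February 21

Result: 1970-02-21


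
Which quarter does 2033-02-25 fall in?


Month: February (month 2)
Q1: Jan-Mar, Q2: Apr-Jun, Q3: Jul-Sep, Q4: Oct-Dec

Q1


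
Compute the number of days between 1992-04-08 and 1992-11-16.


From 1992-04-08 to 1992-11-16
1992-04-08: days before April = 31 + 29 + 31 = 91 (1992 is a leap year); day of year = 91 + 8 = 99
1992-11-16: days before November = 31 + 29 + 31 + 30 + 31 + 30 + 31 + 31 + 30 + 31 = 305 (1992 is a leap year); day of year = 305 + 16 = 321
Same year: 321 - 99 = 222

222 days


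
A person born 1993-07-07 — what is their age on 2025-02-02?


Birth: 1993-07-07
Reference: 2025-02-02
Year difference: 2025 - 1993 = 32
Birthday not yet reached in 2025, subtract 1

31 years old


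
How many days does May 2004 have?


May 2004

31 days


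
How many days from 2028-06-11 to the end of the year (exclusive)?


Day of year: 163 of 366
Remaining = 366 - 163

203 days


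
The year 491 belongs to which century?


Century = (year - 1) // 100 + 1
= (491 - 1) // 100 + 1
= 490 // 100 + 1
= 4 + 1

5th century


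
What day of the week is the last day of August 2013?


August 2013 has 31 days
Anchor: Jan 1, 2013. With p = 2013 - 1 = 2012: (p + p//4 - p//100 + p//400) mod 7 = (2012 + 503 - 20 + 5) mod 7 = 2500 mod 7 = 1 -> Tuesday (Mon=0 ... Sun=6)
Days before August (Jan-Jul): 212; August 1 index = (1 + 212) mod 7 = 3 -> Thursday
Last day offset: 31 - 1 = 30 days
Weekday index = (3 + 30) mod 7 = 5

Saturday, August 31


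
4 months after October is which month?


October is month 10
10 + 4 = 14; wrap: 14 - 12 = 2

February


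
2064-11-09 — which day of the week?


Date: November 9, 2064
Anchor: Jan 1, 2064. With p = 2064 - 1 = 2063: (p + p//4 - p//100 + p//400) mod 7 = (2063 + 515 - 20 + 5) mod 7 = 2563 mod 7 = 1 -> Tuesday (Mon=0 ... Sun=6)
Days before November (Jan-Oct): 305; offset = 305 + 9 - 1 = 313
Weekday index = (1 + 313) mod 7 = 6

Day of the week: Sunday


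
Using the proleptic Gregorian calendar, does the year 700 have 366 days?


Gregorian leap year rule: divisible by 4, but not by 100, unless also by 400.
700 is divisible by 100 but not 400 -> not a leap year

No


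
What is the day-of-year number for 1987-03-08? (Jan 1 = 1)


Date: March 8, 1987
Days in months 1 through 2: 59
Plus 8 days in March

Day of year: 67


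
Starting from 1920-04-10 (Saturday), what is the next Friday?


Current: Saturday
Target: Friday
Days ahead: 6

Next Friday: 1920-04-16


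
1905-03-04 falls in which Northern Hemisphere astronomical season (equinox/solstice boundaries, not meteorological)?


Date: March 4
Astronomical Winter (approx.; exact equinox/solstice day varies by year): December 21 to March 19
March 4 falls within the Winter window

Winter


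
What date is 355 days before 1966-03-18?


Start: 1966-03-18, subtract 355 days
Back 18 days from March 18 reaches February 28, 1966 -> 337 left
February 1966 has 28 days -> back to January 31, 1966 -> 309 left
January 1966 has 31 days -> back to December 31, 1965 -> 278 left
December 1965 has 31 days -> back to November 30, 1965 -> 247 left
November 1965 has 30 days -> back to October 31, 1965 -> 217 left
October 1965 has 31 days -> back to September 30, 1965 -> 186 left
September 1965 has 30 days -> back to August 31, 1965 -> 156 left
August 1965 has 31 days -> back to July 31, 1965 -> 125 left
July 1965 has 31 days -> back to June 30, 1965 -> 94 left
June 1965 has 30 days -> back to May 31, 1965 -> 64 left
May 1965 has 31 days -> back to April 30, 1965 -> 33 left
April 1965 has 30 days -> back to March 31, 1965 -> 3 left
March 1965: 31 - 3 = 28 -> lands on March 28

Result: 1965-03-28


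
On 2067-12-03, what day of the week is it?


Date: December 3, 2067
Anchor: Jan 1, 2067. With p = 2067 - 1 = 2066: (p + p//4 - p//100 + p//400) mod 7 = (2066 + 516 - 20 + 5) mod 7 = 2567 mod 7 = 5 -> Saturday (Mon=0 ... Sun=6)
Days before December (Jan-Nov): 334; offset = 334 + 3 - 1 = 336
Weekday index = (5 + 336) mod 7 = 5

Day of the week: Saturday


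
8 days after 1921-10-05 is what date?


Start: 1921-10-05, add 8 days
October 1921 has 31 days; 5 + 8 = 13 stays within October

Result: 1921-10-13


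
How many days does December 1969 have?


December 1969

31 days


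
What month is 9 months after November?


November is month 11
11 + 9 = 20; wrap: 20 - 12 = 8

August


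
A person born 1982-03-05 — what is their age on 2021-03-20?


Birth: 1982-03-05
Reference: 2021-03-20
Year difference: 2021 - 1982 = 39

39 years old


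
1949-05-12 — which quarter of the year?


Month: May (month 5)
Q1: Jan-Mar, Q2: Apr-Jun, Q3: Jul-Sep, Q4: Oct-Dec

Q2


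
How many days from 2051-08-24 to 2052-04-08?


From 2051-08-24 to 2052-04-08
2051-08-24: days before August = 31 + 28 + 31 + 30 + 31 + 30 + 31 = 212 (2051 is not a leap year); day of year = 212 + 24 = 236
2052-04-08: days before April = 31 + 29 + 31 = 91 (2052 is a leap year); day of year = 91 + 8 = 99
Rest of 2051: 365 - 236 = 129
Total = 129 + 99 = 228

228 days


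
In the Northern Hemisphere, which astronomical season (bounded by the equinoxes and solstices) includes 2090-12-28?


Date: December 28
Astronomical Winter (approx.; exact equinox/solstice day varies by year): December 21 to March 19
December 28 falls within the Winter window

Winter


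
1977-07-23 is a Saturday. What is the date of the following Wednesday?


Current: Saturday
Target: Wednesday
Days ahead: 4

Next Wednesday: 1977-07-27


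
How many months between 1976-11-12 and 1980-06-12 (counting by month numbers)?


From November 1976 to June 1980
4 years * 12 = 48 months, minus 5 months = 43

43 months


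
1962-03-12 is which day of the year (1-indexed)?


Date: March 12, 1962
Days in months 1 through 2: 59
Plus 12 days in March

Day of year: 71


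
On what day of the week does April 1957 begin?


Target: April 1, 1957
Anchor: Jan 1, 1957. With p = 1957 - 1 = 1956: (p + p//4 - p//100 + p//400) mod 7 = (1956 + 489 - 19 + 4) mod 7 = 2430 mod 7 = 1 -> Tuesday (Mon=0 ... Sun=6)
Days before April (Jan-Mar): 90 days
Weekday index = (1 + 90) mod 7 = 0

Monday


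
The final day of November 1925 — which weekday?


November 1925 has 30 days
Anchor: Jan 1, 1925. With p = 1925 - 1 = 1924: (p + p//4 - p//100 + p//400) mod 7 = (1924 + 481 - 19 + 4) mod 7 = 2390 mod 7 = 3 -> Thursday (Mon=0 ... Sun=6)
Days before November (Jan-Oct): 304; November 1 index = (3 + 304) mod 7 = 6 -> Sunday
Last day offset: 30 - 1 = 29 days
Weekday index = (6 + 29) mod 7 = 0

Monday, November 30


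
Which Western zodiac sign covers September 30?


Date: September 30
Conventional tropical zodiac dates: Libra from September 23 onward; Scorpio starts October 23
September 30 falls within the Libra range

Libra


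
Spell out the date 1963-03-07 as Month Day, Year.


ISO 1963-03-07 parses as year=1963, month=03, day=07
Month 3 -> March

March 7, 1963


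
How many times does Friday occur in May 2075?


May 2075 has 31 days
Anchor: Jan 1, 2075. With p = 2075 - 1 = 2074: (p + p//4 - p//100 + p//400) mod 7 = (2074 + 518 - 20 + 5) mod 7 = 2577 mod 7 = 1 -> Tuesday (Mon=0 ... Sun=6)
Days before May (Jan-Apr): 120; May 1 index = (1 + 120) mod 7 = 2 -> Wednesday
First Friday is May 3
Fridays: 3, 10, 17, 24, 31

5 Fridays


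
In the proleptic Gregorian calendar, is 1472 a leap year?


Gregorian leap year rule: divisible by 4, but not by 100, unless also by 400.
1472 is divisible by 4 but not 100 -> leap year

Yes


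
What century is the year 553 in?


Century = (year - 1) // 100 + 1
= (553 - 1) // 100 + 1
= 552 // 100 + 1
= 5 + 1

6th century


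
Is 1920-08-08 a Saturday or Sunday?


Anchor: Jan 1, 1920. With p = 1920 - 1 = 1919: (p + p//4 - p//100 + p//400) mod 7 = (1919 + 479 - 19 + 4) mod 7 = 2383 mod 7 = 3 -> Thursday (Mon=0 ... Sun=6)
Day of year: 221; offset = 220
Weekday index = (3 + 220) mod 7 = 6 -> Sunday
Weekend days: Saturday, Sunday

Yes


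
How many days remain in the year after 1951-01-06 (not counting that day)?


Day of year: 6 of 365
Remaining = 365 - 6

359 days


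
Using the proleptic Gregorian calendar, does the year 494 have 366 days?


Gregorian leap year rule: divisible by 4, but not by 100, unless also by 400.
494 is not divisible by 4 -> not a leap year

No


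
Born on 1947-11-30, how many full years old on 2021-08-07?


Birth: 1947-11-30
Reference: 2021-08-07
Year difference: 2021 - 1947 = 74
Birthday not yet reached in 2021, subtract 1

73 years old


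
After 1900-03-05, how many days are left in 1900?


Day of year: 64 of 365
Remaining = 365 - 64

301 days


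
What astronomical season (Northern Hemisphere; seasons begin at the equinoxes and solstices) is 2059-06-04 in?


Date: June 4
Astronomical Spring (approx.; exact equinox/solstice day varies by year): March 20 to June 20
June 4 falls within the Spring window

Spring


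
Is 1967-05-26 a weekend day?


Anchor: Jan 1, 1967. With p = 1967 - 1 = 1966: (p + p//4 - p//100 + p//400) mod 7 = (1966 + 491 - 19 + 4) mod 7 = 2442 mod 7 = 6 -> Sunday (Mon=0 ... Sun=6)
Day of year: 146; offset = 145
Weekday index = (6 + 145) mod 7 = 4 -> Friday
Weekend days: Saturday, Sunday

No


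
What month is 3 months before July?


July is month 7
7 - 3 = 4

April


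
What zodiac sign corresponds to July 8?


Date: July 8
Conventional tropical zodiac dates: Cancer from June 21 onward; Leo starts July 23
July 8 falls within the Cancer range

Cancer


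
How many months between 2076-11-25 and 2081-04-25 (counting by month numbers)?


From November 2076 to April 2081
5 years * 12 = 60 months, minus 7 months = 53

53 months


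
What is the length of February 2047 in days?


February 2047 (leap year: no)

28 days
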